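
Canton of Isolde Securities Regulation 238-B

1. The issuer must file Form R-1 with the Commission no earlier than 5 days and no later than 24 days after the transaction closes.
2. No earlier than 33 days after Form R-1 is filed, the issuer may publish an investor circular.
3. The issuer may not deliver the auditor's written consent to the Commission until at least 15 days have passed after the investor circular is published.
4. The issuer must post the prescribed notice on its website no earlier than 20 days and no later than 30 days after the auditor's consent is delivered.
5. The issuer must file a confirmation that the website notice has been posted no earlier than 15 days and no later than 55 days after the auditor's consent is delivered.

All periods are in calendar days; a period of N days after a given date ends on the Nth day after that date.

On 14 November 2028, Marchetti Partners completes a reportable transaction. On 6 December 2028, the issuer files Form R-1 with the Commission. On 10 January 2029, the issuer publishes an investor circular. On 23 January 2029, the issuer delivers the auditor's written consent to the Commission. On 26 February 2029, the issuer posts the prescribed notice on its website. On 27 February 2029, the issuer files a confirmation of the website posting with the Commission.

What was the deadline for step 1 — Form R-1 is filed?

Step 1 runs from 14 November 2028, when the transaction closes. The window is 5–24 days after 14 November 2028; it closes on 8 December 2028.

8 December 2028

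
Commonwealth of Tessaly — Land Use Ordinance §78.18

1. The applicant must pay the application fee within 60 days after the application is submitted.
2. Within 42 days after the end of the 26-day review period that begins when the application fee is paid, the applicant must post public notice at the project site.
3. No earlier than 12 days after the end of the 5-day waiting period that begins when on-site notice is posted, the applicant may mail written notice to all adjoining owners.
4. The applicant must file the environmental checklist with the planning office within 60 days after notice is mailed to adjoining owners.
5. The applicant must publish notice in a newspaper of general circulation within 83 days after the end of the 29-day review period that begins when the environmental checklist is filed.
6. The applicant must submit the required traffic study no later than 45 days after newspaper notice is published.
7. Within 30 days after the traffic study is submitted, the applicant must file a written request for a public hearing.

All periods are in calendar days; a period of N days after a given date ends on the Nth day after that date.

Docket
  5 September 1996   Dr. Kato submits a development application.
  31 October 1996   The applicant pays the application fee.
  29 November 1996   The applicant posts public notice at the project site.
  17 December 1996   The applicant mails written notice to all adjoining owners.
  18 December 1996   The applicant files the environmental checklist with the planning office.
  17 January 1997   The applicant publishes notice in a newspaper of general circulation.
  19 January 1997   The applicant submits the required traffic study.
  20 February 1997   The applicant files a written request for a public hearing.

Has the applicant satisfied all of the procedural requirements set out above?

No

Step 1 — counting 60 days from 5 September 1996 (when the application is submitted) gives a deadline of 4 November 1996; 31 October 1996 is within that limit.
Step 2 — counting 42 days from 26 November 1996 (end of the 26-day review period, which began when the application fee is paid on 31 October 1996) gives a deadline of 7 January 1997; done 29 November 1996 — timely.
Step 3 — must wait 12 days from 4 December 1996 (end of the 5-day waiting period, which began when on-site notice is posted on 29 November 1996), so not before 16 December 1996; done 17 December 1996 — permitted.
Step 4 — counting 60 days from 17 December 1996 (when notice is mailed to adjoining owners) gives a deadline of 15 February 1997; done 18 December 1996 — timely.
Step 5 — counting 83 days from 16 January 1997 (end of the 29-day review period, which began when the environmental checklist is filed on 18 December 1996) gives a deadline of 9 April 1997; completed 17 January 1997, before the deadline.
Step 6 — counting 45 days from 17 January 1997 (when newspaper notice is published) gives a deadline of 3 March 1997; completed 19 January 1997, before the deadline.
Step 7 — counting 30 days from 19 January 1997 (when the traffic study is submitted) gives a deadline of 18 February 1997; 20 February 1997 misses that deadline by 2 days.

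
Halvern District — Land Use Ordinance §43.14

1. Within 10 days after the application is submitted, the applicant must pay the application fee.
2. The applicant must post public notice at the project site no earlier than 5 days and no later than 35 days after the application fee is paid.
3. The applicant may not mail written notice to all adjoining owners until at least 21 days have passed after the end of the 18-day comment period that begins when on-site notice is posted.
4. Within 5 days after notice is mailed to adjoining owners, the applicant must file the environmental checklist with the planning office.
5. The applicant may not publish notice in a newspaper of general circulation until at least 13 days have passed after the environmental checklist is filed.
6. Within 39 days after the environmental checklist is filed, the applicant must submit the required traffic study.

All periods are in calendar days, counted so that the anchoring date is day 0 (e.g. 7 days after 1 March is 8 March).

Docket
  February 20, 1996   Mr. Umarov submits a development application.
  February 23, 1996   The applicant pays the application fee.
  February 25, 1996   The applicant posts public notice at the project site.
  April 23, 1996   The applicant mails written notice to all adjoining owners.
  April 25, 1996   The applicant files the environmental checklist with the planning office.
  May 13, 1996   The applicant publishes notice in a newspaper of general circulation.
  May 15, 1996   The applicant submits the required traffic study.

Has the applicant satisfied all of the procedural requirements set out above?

No

Step 1: 10 days after February 20, 1996 (when the application is submitted) is March 1, 1996; February 23, 1996 is within that limit.
Step 2: the window is 5–35 days after February 23, 1996 (when the application fee is paid), so February 28, 1996 through March 29, 1996; done February 25, 1996 — 3 days before the window opened.
The procedure was therefore not followed at step 2.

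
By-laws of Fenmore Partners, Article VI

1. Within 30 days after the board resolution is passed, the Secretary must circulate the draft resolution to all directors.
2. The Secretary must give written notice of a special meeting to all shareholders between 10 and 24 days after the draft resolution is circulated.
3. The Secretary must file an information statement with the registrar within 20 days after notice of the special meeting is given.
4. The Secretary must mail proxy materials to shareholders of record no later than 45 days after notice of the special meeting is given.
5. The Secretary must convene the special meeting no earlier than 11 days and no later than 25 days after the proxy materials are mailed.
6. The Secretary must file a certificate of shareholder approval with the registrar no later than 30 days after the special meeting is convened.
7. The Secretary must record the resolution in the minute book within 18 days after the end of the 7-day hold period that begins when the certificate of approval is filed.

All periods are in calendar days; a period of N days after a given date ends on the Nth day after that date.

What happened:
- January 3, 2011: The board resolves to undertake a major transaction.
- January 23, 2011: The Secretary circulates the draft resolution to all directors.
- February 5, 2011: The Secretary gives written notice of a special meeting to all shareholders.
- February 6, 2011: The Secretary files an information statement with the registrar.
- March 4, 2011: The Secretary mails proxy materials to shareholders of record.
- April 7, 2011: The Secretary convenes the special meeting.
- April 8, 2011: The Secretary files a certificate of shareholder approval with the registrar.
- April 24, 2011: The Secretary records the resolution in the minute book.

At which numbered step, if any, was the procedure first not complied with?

(1) due by January 3, 2011 + 30 days = February 2, 2011; January 23, 2011 is within that limit.
(2) the permitted window runs from January 23, 2011 + 10 = February 2, 2011 to January 23, 2011 + 24 = February 16, 2011; February 5, 2011 falls inside that range.
(3) due by February 5, 2011 + 20 days = February 25, 2011; February 6, 2011 is within that limit.
(4) due by February 5, 2011 + 45 days = March 22, 2011; March 4, 2011 is within that limit.
(5) the permitted window runs from March 4, 2011 + 11 = March 15, 2011 to March 4, 2011 + 25 = March 29, 2011; April 7, 2011 is 9 days past the end of the window.

Step 5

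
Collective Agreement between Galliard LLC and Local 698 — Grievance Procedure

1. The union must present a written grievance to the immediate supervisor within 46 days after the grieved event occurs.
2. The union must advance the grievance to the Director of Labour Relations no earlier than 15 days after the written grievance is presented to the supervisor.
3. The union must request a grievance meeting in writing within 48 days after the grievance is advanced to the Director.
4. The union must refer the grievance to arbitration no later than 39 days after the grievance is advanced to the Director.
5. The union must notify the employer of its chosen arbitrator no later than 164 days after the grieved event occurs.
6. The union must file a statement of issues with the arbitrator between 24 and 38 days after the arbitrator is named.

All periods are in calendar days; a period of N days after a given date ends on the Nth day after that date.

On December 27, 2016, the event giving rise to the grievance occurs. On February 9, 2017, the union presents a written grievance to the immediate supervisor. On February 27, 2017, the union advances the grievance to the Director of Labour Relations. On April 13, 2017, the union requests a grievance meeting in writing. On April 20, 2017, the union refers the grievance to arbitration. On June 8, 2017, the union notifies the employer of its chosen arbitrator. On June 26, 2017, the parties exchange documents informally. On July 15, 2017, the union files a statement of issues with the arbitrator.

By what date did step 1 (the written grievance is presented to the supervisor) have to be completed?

February 11, 2017

Step 1 runs from December 27, 2016, when the grieved event occurs. 46 days after December 27, 2016 is February 11, 2017.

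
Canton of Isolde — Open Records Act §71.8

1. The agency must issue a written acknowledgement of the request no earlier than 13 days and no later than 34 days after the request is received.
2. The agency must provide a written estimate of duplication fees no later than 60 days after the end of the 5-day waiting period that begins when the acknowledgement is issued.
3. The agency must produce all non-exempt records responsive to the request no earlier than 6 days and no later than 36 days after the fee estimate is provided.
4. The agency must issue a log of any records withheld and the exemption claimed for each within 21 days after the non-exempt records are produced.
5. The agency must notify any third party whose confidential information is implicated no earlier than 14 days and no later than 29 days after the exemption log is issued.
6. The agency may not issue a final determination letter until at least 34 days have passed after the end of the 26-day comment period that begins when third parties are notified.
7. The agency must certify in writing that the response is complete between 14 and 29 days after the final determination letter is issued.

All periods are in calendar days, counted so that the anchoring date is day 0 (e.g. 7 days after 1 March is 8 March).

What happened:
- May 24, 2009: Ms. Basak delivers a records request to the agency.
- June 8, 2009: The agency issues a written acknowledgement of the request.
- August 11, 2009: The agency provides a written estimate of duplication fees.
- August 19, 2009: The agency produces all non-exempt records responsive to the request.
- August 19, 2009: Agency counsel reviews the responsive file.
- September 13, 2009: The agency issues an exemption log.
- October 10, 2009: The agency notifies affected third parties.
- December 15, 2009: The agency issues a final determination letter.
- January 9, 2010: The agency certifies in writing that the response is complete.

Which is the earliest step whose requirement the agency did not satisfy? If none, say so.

Step 4

Step 1 — 13 and 34 days from May 24, 2009 (when the request is received) are June 6, 2009 and June 27, 2009 respectively; done June 8, 2009, which is between those dates.
Step 2 — counting 60 days from June 13, 2009 (end of the 5-day waiting period, which began when the acknowledgement is issued on June 8, 2009) gives a deadline of August 12, 2009; done August 11, 2009 — timely.
Step 3 — 6 and 36 days from August 11, 2009 (when the fee estimate is provided) are August 17, 2009 and September 16, 2009 respectively; August 19, 2009 falls inside that range.
Step 4 — counting 21 days from August 19, 2009 (when the non-exempt records are produced) gives a deadline of September 9, 2009; not done until September 13, 2009, 4 days after the deadline.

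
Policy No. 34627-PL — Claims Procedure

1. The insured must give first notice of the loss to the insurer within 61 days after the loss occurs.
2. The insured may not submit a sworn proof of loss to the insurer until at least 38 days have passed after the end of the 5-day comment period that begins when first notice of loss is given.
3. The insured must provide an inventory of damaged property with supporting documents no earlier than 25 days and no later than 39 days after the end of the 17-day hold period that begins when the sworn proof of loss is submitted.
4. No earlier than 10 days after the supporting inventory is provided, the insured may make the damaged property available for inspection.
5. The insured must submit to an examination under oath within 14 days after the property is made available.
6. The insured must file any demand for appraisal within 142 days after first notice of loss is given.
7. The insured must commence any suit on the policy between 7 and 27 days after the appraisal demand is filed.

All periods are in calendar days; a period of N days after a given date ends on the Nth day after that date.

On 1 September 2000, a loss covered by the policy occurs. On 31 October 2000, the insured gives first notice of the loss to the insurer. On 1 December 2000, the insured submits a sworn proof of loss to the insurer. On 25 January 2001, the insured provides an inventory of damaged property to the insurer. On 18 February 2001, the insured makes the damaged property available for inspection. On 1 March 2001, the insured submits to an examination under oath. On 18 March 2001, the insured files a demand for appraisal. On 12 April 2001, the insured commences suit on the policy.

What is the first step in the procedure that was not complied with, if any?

Step 1: 61 days after 1 September 2000 (when the loss occurs) is 1 November 2000; 31 October 2000 is within that limit.
Step 2: the earliest permitted date is 38 days after 5 November 2000 (end of the 5-day comment period, which began when first notice of loss is given on 31 October 2000), i.e. 13 December 2000; 1 December 2000 is 12 days before the earliest permitted date.
The procedure was therefore not followed at step 2.

Step 2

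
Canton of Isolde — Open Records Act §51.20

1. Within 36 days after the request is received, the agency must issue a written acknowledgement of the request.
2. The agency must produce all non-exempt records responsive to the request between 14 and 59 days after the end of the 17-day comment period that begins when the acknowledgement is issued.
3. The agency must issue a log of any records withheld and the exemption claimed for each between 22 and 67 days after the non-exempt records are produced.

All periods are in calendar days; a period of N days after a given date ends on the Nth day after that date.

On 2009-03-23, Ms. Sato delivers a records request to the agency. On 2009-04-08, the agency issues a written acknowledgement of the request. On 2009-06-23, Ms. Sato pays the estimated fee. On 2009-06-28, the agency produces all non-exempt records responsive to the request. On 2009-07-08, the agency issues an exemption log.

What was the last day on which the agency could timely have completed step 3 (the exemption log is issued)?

2009-09-03

Step 3 runs from 2009-06-28, when the non-exempt records are produced. The window is 22–67 days after 2009-06-28; it closes on 2009-09-03.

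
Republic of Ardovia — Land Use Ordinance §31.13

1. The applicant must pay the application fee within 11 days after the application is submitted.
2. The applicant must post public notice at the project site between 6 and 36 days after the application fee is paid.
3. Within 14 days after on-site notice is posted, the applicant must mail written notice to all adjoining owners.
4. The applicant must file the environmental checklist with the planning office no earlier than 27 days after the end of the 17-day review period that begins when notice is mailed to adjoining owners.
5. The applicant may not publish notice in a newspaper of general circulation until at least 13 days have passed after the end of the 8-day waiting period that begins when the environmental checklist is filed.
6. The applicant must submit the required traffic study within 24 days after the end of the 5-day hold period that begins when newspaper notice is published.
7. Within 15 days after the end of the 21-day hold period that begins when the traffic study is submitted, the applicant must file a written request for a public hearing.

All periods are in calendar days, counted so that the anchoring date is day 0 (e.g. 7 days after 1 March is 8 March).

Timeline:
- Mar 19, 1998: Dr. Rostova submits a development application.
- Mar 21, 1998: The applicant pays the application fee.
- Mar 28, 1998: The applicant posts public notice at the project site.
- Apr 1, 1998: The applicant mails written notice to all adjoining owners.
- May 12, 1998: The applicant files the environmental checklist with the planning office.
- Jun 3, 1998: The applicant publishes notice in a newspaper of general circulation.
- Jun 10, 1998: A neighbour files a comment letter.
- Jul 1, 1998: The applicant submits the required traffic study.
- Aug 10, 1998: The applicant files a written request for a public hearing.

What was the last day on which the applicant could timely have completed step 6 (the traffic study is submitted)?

Jul 2, 1998

Newspaper notice is published on Jun 3, 1998; the 5-day hold period therefore ends Jun 8, 1998, and step 6 runs from that date. 24 days after Jun 8, 1998 is Jul 2, 1998.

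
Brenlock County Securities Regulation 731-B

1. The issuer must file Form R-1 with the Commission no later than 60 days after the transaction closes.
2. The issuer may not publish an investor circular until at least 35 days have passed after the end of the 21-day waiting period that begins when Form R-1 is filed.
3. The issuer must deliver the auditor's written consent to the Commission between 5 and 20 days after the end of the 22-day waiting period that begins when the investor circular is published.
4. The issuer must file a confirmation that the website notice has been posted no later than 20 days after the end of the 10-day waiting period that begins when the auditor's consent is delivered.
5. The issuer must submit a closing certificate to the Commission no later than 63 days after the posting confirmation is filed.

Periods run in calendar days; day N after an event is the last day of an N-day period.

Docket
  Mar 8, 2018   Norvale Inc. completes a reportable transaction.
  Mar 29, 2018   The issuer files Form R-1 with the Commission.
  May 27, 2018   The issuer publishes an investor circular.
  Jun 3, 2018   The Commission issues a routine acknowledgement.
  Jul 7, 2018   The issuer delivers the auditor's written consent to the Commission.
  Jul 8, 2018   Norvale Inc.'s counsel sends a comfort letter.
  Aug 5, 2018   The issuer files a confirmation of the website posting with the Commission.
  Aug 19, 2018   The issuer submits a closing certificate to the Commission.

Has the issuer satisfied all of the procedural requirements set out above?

(1) due by Mar 8, 2018 + 60 days = May 7, 2018; Mar 29, 2018 is within that limit.
(2) permitted from Apr 19, 2018 + 35 days = May 24, 2018 onward; May 27, 2018 is on or after that date.
(3) the permitted window runs from Jun 18, 2018 + 5 = Jun 23, 2018 to Jun 18, 2018 + 20 = Jul 8, 2018; done Jul 7, 2018 — within the window.
(4) due by Jul 17, 2018 + 20 days = Aug 6, 2018; done Aug 5, 2018 — timely.
(5) due by Aug 5, 2018 + 63 days = Oct 7, 2018; Aug 19, 2018 is within that limit.

Yes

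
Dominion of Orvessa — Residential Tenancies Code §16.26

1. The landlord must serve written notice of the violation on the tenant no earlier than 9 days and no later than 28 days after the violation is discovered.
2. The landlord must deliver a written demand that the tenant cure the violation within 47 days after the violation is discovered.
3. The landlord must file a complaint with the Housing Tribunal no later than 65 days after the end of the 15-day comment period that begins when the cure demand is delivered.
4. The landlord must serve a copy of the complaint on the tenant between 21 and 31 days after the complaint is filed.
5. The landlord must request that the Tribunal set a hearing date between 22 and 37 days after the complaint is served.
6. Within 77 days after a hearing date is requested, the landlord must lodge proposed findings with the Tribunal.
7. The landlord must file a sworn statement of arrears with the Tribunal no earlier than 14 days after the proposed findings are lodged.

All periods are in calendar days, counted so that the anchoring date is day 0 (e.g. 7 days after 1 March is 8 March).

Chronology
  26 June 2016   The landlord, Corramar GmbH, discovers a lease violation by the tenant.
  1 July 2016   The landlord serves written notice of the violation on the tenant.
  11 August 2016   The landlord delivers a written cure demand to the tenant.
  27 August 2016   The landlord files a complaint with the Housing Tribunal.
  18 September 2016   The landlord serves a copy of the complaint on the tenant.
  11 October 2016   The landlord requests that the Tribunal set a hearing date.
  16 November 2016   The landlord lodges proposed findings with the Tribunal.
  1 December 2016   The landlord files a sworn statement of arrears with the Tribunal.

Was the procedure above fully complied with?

No

(1) the permitted window runs from 26 June 2016 + 9 = 5 July 2016 to 26 June 2016 + 28 = 24 July 2016; 1 July 2016 is 4 days too early.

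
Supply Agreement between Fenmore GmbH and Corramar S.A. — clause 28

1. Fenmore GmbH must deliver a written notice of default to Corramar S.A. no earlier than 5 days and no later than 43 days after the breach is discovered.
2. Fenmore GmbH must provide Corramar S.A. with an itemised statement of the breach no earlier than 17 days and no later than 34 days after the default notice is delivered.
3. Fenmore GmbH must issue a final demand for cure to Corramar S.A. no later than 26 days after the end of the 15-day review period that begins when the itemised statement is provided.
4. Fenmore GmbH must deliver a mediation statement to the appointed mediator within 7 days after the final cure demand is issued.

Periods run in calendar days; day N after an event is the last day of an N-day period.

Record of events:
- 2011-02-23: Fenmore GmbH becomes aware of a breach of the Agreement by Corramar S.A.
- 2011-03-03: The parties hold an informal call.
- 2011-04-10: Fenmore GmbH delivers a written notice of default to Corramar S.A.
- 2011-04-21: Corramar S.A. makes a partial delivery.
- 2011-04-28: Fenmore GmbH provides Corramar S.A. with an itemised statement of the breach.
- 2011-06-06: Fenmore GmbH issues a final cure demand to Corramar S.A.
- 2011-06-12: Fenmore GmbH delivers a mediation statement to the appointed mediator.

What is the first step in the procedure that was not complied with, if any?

Step 1

Step 1 — 5 and 43 days from 2011-02-23 (when the breach is discovered) are 2011-02-28 and 2011-04-07 respectively; done 2011-04-10 — 3 days after the window closed.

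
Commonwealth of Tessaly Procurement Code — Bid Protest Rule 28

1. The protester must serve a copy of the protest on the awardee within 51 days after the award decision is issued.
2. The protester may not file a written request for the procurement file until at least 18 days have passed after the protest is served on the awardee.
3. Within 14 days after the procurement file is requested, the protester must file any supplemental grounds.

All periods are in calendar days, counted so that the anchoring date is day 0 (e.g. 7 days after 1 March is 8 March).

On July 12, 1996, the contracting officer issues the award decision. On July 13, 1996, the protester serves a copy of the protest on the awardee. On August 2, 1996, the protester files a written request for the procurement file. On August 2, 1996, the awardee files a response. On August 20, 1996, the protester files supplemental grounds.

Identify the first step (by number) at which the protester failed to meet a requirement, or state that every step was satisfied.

Step 1 — counting 51 days from July 12, 1996 (when the award decision is issued) gives a deadline of September 1, 1996; July 13, 1996 is within that limit.
Step 2 — must wait 18 days from July 13, 1996 (when the protest is served on the awardee), so not before July 31, 1996; August 2, 1996 is on or after that date.
Step 3 — counting 14 days from August 2, 1996 (when the procurement file is requested) gives a deadline of August 16, 1996; not done until August 20, 1996, 4 days after the deadline.

Step 3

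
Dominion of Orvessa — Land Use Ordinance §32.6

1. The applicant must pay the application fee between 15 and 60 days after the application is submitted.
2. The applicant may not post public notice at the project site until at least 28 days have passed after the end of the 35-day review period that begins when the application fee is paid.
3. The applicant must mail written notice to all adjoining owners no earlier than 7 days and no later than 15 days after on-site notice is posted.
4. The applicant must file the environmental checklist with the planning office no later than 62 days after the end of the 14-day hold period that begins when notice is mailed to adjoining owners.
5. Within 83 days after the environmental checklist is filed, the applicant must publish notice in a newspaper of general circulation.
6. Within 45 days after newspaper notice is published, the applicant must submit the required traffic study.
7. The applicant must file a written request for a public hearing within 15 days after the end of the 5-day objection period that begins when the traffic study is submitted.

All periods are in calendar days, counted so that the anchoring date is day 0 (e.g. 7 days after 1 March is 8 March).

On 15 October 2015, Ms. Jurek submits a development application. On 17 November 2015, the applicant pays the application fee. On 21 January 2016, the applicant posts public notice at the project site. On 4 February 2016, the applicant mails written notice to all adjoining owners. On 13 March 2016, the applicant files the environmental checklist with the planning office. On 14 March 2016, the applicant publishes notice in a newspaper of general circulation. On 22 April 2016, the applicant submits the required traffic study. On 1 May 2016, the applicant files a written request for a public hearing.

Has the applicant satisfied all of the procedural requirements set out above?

Yes

Step 1: the window is 15–60 days after 15 October 2015 (when the application is submitted), so 30 October 2015 through 14 December 2015; done 17 November 2015, which is between those dates.
Step 2: the earliest permitted date is 28 days after 22 December 2015 (end of the 35-day review period, which began when the application fee is paid on 17 November 2015), i.e. 19 January 2016; 21 January 2016 is on or after that date.
Step 3: the window is 7–15 days after 21 January 2016 (when on-site notice is posted), so 28 January 2016 through 5 February 2016; done 4 February 2016 — within the window.
Step 4: 62 days after 18 February 2016 (end of the 14-day hold period, which began when notice is mailed to adjoining owners on 4 February 2016) is 20 April 2016; done 13 March 2016 — timely.
Step 5: 83 days after 13 March 2016 (when the environmental checklist is filed) is 4 June 2016; 14 March 2016 is within that limit.
Step 6: 45 days after 14 March 2016 (when newspaper notice is published) is 28 April 2016; completed 22 April 2016, before the deadline.
Step 7: 15 days after 27 April 2016 (end of the 5-day objection period, which began when the traffic study is submitted on 22 April 2016) is 12 May 2016; done 1 May 2016 — timely.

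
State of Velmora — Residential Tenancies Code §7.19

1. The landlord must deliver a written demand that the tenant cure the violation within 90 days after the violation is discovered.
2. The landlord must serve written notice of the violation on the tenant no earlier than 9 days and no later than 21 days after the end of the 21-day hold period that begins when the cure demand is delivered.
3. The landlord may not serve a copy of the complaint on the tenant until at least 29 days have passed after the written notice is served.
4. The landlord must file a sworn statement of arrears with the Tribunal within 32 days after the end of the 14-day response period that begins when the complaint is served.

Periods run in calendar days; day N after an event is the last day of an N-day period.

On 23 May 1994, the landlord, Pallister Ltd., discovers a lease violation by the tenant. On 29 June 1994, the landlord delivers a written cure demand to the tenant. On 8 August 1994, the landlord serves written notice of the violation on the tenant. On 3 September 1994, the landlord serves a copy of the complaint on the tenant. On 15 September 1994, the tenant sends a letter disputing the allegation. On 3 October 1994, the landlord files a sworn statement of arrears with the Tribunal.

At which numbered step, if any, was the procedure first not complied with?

Step 3

(1) due by 23 May 1994 + 90 days = 21 August 1994; 29 June 1994 is within that limit.
(2) the permitted window runs from 20 July 1994 + 9 = 29 July 1994 to 20 July 1994 + 21 = 10 August 1994; done 8 August 1994 — within the window.
(3) permitted from 8 August 1994 + 29 days = 6 September 1994 onward; 3 September 1994 is 3 days before the earliest permitted date.
No need to go further; step 3 was not satisfied.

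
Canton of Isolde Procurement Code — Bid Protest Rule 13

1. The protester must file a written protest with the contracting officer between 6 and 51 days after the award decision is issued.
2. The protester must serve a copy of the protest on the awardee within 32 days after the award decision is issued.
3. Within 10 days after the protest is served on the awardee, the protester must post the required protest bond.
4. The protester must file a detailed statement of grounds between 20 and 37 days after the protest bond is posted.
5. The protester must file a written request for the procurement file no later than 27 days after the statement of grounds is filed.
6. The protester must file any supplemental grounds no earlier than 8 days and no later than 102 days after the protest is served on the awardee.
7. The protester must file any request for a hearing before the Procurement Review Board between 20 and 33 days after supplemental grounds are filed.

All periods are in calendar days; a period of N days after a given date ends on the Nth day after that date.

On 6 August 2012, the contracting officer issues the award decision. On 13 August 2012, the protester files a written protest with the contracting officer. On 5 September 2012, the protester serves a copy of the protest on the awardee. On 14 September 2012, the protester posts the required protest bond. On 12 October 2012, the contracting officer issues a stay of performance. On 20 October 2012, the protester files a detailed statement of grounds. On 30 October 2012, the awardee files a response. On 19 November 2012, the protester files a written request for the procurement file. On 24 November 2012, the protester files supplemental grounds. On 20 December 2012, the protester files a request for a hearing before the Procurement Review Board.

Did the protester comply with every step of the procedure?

No

Step 1: the window is 6–51 days after 6 August 2012 (when the award decision is issued), so 12 August 2012 through 26 September 2012; done 13 August 2012, which is between those dates.
Step 2: 32 days after 6 August 2012 (when the award decision is issued) is 7 September 2012; 5 September 2012 is within that limit.
Step 3: 10 days after 5 September 2012 (when the protest is served on the awardee) is 15 September 2012; completed 14 September 2012, before the deadline.
Step 4: the window is 20–37 days after 14 September 2012 (when the protest bond is posted), so 4 October 2012 through 21 October 2012; done 20 October 2012 — within the window.
Step 5: 27 days after 20 October 2012 (when the statement of grounds is filed) is 16 November 2012; not done until 19 November 2012, 3 days after the deadline.
No need to go further; step 5 was not satisfied.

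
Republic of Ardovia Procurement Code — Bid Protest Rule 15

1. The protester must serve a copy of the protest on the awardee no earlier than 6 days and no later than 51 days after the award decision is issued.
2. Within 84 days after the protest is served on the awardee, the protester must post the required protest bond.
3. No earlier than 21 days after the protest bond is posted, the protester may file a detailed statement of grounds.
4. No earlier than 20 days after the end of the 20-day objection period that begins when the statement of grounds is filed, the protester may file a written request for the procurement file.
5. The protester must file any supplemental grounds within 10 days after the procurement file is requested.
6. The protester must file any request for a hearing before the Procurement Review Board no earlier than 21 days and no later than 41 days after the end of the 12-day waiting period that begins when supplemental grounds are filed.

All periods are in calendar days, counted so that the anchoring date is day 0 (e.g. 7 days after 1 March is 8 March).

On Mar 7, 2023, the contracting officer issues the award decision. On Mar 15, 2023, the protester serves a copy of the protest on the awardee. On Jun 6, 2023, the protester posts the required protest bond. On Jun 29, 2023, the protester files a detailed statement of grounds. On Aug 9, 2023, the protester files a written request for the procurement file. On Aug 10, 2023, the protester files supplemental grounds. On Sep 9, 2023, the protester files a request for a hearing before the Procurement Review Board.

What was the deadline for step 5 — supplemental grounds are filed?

Aug 19, 2023

Step 5 runs from Aug 9, 2023, when the procurement file is requested. 10 days after Aug 9, 2023 is Aug 19, 2023.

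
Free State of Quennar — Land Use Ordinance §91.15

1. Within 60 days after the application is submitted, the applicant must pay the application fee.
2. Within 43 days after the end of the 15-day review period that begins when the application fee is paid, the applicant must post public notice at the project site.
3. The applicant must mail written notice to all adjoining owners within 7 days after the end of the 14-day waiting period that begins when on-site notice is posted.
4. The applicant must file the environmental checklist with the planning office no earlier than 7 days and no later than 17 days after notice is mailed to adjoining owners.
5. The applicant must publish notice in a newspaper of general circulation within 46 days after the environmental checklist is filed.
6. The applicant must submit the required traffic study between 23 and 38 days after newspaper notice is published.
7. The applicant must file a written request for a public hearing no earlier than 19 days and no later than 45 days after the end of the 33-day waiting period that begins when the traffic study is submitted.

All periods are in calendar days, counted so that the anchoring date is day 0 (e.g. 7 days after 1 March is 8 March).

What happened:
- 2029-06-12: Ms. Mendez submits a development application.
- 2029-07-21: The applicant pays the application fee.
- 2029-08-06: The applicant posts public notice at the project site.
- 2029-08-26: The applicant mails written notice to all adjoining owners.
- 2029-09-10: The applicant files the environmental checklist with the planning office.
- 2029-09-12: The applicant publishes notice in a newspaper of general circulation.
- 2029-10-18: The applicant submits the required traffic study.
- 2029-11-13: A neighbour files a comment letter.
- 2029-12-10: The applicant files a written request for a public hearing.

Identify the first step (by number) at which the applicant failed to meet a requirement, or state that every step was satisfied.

Step 1 — counting 60 days from 2029-06-12 (when the application is submitted) gives a deadline of 2029-08-11; completed 2029-07-21, before the deadline.
Step 2 — counting 43 days from 2029-08-05 (end of the 15-day review period, which began when the application fee is paid on 2029-07-21) gives a deadline of 2029-09-17; completed 2029-08-06, before the deadline.
Step 3 — counting 7 days from 2029-08-20 (end of the 14-day waiting period, which began when on-site notice is posted on 2029-08-06) gives a deadline of 2029-08-27; done 2029-08-26 — timely.
Step 4 — 7 and 17 days from 2029-08-26 (when notice is mailed to adjoining owners) are 2029-09-02 and 2029-09-12 respectively; done 2029-09-10 — within the window.
Step 5 — counting 46 days from 2029-09-10 (when the environmental checklist is filed) gives a deadline of 2029-10-26; 2029-09-12 is within that limit.
Step 6 — 23 and 38 days from 2029-09-12 (when newspaper notice is published) are 2029-10-05 and 2029-10-20 respectively; 2029-10-18 falls inside that range.
Step 7 — 19 and 45 days from 2029-11-20 (end of the 33-day waiting period, which began when the traffic study is submitted on 2029-10-18) are 2029-12-09 and 2030-01-04 respectively; 2029-12-10 falls inside that range.

None — every step was satisfied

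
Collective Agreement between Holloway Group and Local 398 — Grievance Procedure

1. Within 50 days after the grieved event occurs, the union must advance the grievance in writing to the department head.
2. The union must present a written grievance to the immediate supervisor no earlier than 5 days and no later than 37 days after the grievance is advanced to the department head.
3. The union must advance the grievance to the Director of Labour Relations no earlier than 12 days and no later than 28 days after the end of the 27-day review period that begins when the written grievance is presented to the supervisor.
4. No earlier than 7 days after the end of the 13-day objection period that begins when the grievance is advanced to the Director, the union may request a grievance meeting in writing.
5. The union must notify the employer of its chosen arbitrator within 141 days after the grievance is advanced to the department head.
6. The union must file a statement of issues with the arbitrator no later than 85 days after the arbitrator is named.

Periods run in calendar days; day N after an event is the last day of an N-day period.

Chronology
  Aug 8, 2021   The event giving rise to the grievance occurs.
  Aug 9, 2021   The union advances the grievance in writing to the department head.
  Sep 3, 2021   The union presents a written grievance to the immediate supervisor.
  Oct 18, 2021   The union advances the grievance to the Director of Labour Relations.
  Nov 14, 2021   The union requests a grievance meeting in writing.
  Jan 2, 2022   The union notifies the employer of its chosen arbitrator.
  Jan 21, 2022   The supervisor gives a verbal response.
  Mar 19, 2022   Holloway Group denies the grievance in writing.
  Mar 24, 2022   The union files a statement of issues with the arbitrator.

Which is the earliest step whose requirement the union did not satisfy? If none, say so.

(1) due by Aug 8, 2021 + 50 days = Sep 27, 2021; Aug 9, 2021 is within that limit.
(2) the permitted window runs from Aug 9, 2021 + 5 = Aug 14, 2021 to Aug 9, 2021 + 37 = Sep 15, 2021; done Sep 3, 2021 — within the window.
(3) the permitted window runs from Sep 30, 2021 + 12 = Oct 12, 2021 to Sep 30, 2021 + 28 = Oct 28, 2021; Oct 18, 2021 falls inside that range.
(4) permitted from Oct 31, 2021 + 7 days = Nov 7, 2021 onward; Nov 14, 2021 is on or after that date.
(5) due by Aug 9, 2021 + 141 days = Dec 28, 2021; not done until Jan 2, 2022, 5 days after the deadline.
Later steps need not be reached.

Step 5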